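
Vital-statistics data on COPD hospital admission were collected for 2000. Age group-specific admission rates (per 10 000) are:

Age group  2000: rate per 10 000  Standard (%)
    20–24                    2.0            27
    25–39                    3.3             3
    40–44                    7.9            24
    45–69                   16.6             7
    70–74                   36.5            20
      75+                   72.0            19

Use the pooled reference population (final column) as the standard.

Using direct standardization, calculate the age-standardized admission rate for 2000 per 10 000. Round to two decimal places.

Standard weights: 0.27, 0.03, 0.24, 0.07, 0.20, 0.19.
Standardized rate: 0.2700×2.0 + 0.0300×3.3 + 0.2400×7.9 + 0.0700×16.6 + 0.2000×36.5 + 0.1900×72.0 = 24.6770 per 10 000.

24.68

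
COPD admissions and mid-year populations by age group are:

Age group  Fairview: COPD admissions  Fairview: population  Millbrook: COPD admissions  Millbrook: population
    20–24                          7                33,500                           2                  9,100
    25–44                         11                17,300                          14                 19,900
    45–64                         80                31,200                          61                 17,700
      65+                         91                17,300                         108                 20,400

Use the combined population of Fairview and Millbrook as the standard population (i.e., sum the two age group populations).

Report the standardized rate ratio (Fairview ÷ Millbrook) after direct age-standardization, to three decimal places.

Age-specific rates per 10,000 for Fairview: 2.09, 6.36, 25.64, 52.60.
For Millbrook: 2.20, 7.04, 34.46, 52.94.
Combined standard total = 166,400; weights = 0.2560, 0.2236, 0.2939, 0.2266.
Fairview: 0.2560×2.09 + 0.2236×6.36 + 0.2939×25.64 + 0.2266×52.60 = 21.4090 per 10,000.
Millbrook: 0.2560×2.20 + 0.2236×7.04 + 0.2939×34.46 + 0.2266×52.94 = 24.2576 per 10,000.
Ratio = 21.4090 ÷ 24.2576 = 0.88257.

0.883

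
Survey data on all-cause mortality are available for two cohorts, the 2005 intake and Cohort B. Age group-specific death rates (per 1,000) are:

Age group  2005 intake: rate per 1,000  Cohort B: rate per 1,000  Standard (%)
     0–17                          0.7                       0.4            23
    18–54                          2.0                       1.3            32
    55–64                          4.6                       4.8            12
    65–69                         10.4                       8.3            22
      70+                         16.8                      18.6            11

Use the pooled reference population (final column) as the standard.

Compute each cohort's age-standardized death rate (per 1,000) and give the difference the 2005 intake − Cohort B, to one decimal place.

0.5

Standard weights: 0.23, 0.32, 0.12, 0.22, 0.11.
The 2005 intake: 0.2300×0.7 + 0.3200×2.0 + 0.1200×4.6 + 0.2200×10.4 + 0.1100×16.8 = 5.4890 per 1,000.
Cohort B: 0.2300×0.4 + 0.3200×1.3 + 0.1200×4.8 + 0.2200×8.3 + 0.1100×18.6 = 4.9560 per 1,000.
Difference = 5.4890 − 4.9560 = 0.5330.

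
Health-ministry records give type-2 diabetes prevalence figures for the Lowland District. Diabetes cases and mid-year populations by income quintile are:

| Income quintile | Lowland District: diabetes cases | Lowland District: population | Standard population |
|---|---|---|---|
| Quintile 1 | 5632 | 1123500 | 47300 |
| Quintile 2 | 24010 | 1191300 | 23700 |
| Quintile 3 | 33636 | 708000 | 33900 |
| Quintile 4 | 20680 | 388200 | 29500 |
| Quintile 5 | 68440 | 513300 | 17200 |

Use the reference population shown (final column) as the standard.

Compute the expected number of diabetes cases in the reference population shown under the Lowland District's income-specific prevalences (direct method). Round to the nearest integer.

6190

Income-specific rates per 1000 for the Lowland District: 5.013, 20.154, 47.508, 53.272, 133.333.
Expected diabetes cases = Σ (standard pop × income-specific rate ÷ 1000)
= 47300×5.013/1000 + 23700×20.154/1000 + 33900×47.508/1000 + 29500×53.272/1000 + 17200×133.333/1000
= 237.11 + 477.66 + 1610.54 + 1571.51 + 2293.33 = 6190.15.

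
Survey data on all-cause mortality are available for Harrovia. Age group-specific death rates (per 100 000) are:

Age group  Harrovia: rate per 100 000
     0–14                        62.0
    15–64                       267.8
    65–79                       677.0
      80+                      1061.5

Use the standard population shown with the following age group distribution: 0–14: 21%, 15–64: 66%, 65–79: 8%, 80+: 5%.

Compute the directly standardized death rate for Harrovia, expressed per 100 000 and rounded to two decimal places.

297.00

Standard weights: 0.21, 0.66, 0.08, 0.05.
Standardized rate: 0.2100×62.0 + 0.6600×267.8 + 0.0800×677.0 + 0.0500×1061.5 = 297.0030 per 100 000.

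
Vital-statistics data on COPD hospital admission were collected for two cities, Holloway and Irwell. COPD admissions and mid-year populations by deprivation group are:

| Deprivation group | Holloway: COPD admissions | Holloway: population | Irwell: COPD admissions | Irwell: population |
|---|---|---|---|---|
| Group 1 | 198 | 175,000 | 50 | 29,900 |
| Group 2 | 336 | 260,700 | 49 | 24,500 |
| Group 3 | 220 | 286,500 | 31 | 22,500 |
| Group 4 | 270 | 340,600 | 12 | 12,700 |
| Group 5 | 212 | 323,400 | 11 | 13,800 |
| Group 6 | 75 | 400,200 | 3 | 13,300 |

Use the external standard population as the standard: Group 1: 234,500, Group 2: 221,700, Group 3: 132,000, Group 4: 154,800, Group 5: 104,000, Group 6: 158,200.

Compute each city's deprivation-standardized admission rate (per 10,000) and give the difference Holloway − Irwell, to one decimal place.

Deprivation-specific rates per 10,000 for Holloway: 11.31, 12.89, 7.68, 7.93, 6.56, 1.87.
For Irwell: 16.72, 20.00, 13.78, 9.45, 7.97, 2.26.
Standard total = 1,005,200; weights = 0.2333, 0.2206, 0.1313, 0.1540, 0.1035, 0.1574.
Holloway: 0.2333×11.31 + 0.2206×12.89 + 0.1313×7.68 + 0.1540×7.93 + 0.1035×6.56 + 0.1574×1.87 = 8.6844 per 10,000.
Irwell: 0.2333×16.72 + 0.2206×20.00 + 0.1313×13.78 + 0.1540×9.45 + 0.1035×7.97 + 0.1574×2.26 = 12.7562 per 10,000.
Difference = 8.6844 − 12.7562 = -4.0719.

-4.1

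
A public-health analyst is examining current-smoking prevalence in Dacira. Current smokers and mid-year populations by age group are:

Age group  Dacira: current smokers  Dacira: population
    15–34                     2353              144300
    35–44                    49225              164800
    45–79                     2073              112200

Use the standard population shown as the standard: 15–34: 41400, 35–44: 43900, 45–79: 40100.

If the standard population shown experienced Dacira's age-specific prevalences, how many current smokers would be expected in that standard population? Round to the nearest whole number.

Age-specific rates per 1000 for Dacira: 16.306, 298.695, 18.476.
Expected current smokers = Σ (standard pop × age-specific rate ÷ 1000)
= 41400×16.306/1000 + 43900×298.695/1000 + 40100×18.476/1000
= 675.08 + 13112.73 + 740.89 = 14528.69.

14529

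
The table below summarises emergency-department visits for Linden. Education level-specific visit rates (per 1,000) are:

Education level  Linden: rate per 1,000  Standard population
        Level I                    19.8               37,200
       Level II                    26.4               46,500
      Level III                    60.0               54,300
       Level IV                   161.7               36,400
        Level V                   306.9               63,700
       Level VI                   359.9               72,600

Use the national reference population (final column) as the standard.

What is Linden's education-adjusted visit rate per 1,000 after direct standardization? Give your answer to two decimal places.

182.77

Standard total = 310,700; weights = 0.1197, 0.1497, 0.1748, 0.1172, 0.2050, 0.2337.
Standardized rate: 0.1197×19.8 + 0.1497×26.4 + 0.1748×60.0 + 0.1172×161.7 + 0.2050×306.9 + 0.2337×359.9 = 182.7689 per 1,000.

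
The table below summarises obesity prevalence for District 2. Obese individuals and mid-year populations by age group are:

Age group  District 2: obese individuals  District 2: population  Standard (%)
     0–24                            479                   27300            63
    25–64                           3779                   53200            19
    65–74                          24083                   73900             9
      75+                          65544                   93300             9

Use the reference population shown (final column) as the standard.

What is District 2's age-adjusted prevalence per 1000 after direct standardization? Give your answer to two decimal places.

Age-specific rates per 1000 for District 2: 17.546, 71.034, 325.886, 702.508.
Standard weights: 0.63, 0.19, 0.09, 0.09.
Standardized rate: 0.6300×17.546 + 0.1900×71.034 + 0.0900×325.886 + 0.0900×702.508 = 117.1058 per 1000.

117.11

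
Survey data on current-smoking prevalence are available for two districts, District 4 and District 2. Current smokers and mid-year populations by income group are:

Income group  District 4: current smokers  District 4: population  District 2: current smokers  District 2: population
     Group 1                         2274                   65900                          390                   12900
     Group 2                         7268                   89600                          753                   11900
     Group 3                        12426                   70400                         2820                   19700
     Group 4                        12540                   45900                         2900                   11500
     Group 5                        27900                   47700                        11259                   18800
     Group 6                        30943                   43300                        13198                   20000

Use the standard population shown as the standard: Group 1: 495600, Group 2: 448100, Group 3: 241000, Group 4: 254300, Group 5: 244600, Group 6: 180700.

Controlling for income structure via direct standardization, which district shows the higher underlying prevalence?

Income-specific rates per 1000 for District 4: 34.507, 81.116, 176.506, 273.203, 584.906, 714.619.
For District 2: 30.233, 63.277, 143.147, 252.174, 598.883, 659.900.
Standard total = 1864300; weights = 0.2658, 0.2404, 0.1293, 0.1364, 0.1312, 0.0969.
District 4: 0.2658×34.507 + 0.2404×81.116 + 0.1293×176.506 + 0.1364×273.203 + 0.1312×584.906 + 0.0969×714.619 = 234.7597 per 1000.
District 2: 0.2658×30.233 + 0.2404×63.277 + 0.1293×143.147 + 0.1364×252.174 + 0.1312×598.883 + 0.0969×659.900 = 218.6852 per 1000.
The crude rates (257.31 vs 330.38) would put District 2 higher, but that reflects its income composition; once standardized to a common income structure, District 4 has the higher underlying rate.

District 4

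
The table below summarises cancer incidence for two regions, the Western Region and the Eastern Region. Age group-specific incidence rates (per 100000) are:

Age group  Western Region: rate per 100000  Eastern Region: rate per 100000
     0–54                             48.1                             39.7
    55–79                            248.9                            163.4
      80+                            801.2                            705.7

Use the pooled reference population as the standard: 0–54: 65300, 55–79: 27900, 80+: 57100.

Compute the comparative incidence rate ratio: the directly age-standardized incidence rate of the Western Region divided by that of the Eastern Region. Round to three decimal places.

Standard total = 150300; weights = 0.4345, 0.1856, 0.3799.
The Western Region: 0.4345×48.1 + 0.1856×248.9 + 0.3799×801.2 = 371.4821 per 100000.
The Eastern Region: 0.4345×39.7 + 0.1856×163.4 + 0.3799×705.7 = 315.6802 per 100000.
Ratio = 371.4821 ÷ 315.6802 = 1.17677.

1.177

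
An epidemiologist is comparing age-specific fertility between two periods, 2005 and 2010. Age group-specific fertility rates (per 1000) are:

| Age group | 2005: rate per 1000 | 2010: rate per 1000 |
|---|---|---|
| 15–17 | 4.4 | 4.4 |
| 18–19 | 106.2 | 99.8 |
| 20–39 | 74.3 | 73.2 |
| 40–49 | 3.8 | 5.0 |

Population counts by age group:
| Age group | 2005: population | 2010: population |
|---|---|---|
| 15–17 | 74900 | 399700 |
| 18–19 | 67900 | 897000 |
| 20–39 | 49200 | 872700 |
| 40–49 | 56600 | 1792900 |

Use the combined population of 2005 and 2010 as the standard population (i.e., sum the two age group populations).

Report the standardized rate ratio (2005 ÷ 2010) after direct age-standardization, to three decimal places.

Combined standard total = 4210900; weights = 0.1127, 0.2291, 0.2189, 0.4392.
2005: 0.1127×4.4 + 0.2291×106.2 + 0.2189×74.3 + 0.4392×3.8 = 42.7666 per 1000.
2010: 0.1127×4.4 + 0.2291×99.8 + 0.2189×73.2 + 0.4392×5.0 = 41.5863 per 1000.
Ratio = 42.7666 ÷ 41.5863 = 1.02838.

1.028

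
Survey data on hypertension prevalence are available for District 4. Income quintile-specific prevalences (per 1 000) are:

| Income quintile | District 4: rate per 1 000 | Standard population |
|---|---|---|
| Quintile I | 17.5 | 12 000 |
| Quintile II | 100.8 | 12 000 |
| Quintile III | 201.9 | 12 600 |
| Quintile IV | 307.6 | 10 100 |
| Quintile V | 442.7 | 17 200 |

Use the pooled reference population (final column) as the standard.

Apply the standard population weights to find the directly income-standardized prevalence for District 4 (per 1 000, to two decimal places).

Standard total = 63 900; weights = 0.1878, 0.1878, 0.1972, 0.1581, 0.2692.
Standardized rate: 0.1878×17.5 + 0.1878×100.8 + 0.1972×201.9 + 0.1581×307.6 + 0.2692×442.7 = 229.8081 per 1 000.

229.81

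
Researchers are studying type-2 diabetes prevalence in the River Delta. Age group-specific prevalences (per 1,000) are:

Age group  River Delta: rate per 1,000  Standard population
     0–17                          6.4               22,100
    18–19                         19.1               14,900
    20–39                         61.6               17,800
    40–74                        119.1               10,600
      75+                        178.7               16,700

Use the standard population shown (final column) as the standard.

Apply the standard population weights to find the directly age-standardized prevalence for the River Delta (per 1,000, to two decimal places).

70.27

Standard total = 82,100; weights = 0.2692, 0.1815, 0.2168, 0.1291, 0.2034.
Standardized rate: 0.2692×6.4 + 0.1815×19.1 + 0.2168×61.6 + 0.1291×119.1 + 0.2034×178.7 = 70.2711 per 1,000.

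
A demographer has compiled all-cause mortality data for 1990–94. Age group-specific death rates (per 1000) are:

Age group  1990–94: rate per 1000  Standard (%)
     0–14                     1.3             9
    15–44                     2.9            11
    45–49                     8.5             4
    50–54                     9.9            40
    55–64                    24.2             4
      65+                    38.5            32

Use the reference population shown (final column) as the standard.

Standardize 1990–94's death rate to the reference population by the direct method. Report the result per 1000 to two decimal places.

Standard weights: 0.09, 0.11, 0.04, 0.40, 0.04, 0.32.
Standardized rate: 0.0900×1.3 + 0.1100×2.9 + 0.0400×8.5 + 0.4000×9.9 + 0.0400×24.2 + 0.3200×38.5 = 18.0240 per 1000.

18.02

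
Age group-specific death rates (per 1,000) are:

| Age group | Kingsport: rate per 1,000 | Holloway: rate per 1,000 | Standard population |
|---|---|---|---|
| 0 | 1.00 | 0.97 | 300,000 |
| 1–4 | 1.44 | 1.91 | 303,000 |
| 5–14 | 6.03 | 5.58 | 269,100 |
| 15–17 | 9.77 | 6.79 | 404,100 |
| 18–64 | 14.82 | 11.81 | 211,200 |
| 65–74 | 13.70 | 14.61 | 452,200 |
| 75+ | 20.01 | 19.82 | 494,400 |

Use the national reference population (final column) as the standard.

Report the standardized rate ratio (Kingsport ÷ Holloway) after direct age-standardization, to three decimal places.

1.063

Standard total = 2,434,000; weights = 0.1233, 0.1245, 0.1106, 0.1660, 0.0868, 0.1858, 0.2031.
Kingsport: 0.1233×1.00 + 0.1245×1.44 + 0.1106×6.03 + 0.1660×9.77 + 0.0868×14.82 + 0.1858×13.70 + 0.2031×20.01 = 10.4869 per 1,000.
Holloway: 0.1233×0.97 + 0.1245×1.91 + 0.1106×5.58 + 0.1660×6.79 + 0.0868×11.81 + 0.1858×14.61 + 0.2031×19.82 = 9.8665 per 1,000.
Ratio = 10.4869 ÷ 9.8665 = 1.06288.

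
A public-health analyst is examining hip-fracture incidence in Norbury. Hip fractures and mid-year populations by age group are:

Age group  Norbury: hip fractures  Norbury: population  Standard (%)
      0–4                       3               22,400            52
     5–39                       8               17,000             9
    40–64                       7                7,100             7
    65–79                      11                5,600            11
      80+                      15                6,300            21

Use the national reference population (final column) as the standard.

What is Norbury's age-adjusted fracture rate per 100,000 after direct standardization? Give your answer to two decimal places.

89.71

Age-specific rates per 100,000 for Norbury: 13.39, 47.06, 98.59, 196.43, 238.10.
Standard weights: 0.52, 0.09, 0.07, 0.11, 0.21.
Standardized rate: 0.5200×13.39 + 0.0900×47.06 + 0.0700×98.59 + 0.1100×196.43 + 0.2100×238.10 = 89.7081 per 100,000.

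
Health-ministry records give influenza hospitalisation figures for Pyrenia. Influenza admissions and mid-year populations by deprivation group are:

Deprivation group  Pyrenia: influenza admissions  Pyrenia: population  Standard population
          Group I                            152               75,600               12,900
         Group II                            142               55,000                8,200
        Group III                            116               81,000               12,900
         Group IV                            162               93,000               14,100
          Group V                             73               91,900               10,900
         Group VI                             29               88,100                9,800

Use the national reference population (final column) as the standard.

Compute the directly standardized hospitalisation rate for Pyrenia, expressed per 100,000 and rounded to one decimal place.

Deprivation-specific rates per 100,000 for Pyrenia: 201.06, 258.18, 143.21, 174.19, 79.43, 32.92.
Standard total = 68,800; weights = 0.1875, 0.1192, 0.1875, 0.2049, 0.1584, 0.1424.
Standardized rate: 0.1875×201.06 + 0.1192×258.18 + 0.1875×143.21 + 0.2049×174.19 + 0.1584×79.43 + 0.1424×32.92 = 148.2950 per 100,000.

148.3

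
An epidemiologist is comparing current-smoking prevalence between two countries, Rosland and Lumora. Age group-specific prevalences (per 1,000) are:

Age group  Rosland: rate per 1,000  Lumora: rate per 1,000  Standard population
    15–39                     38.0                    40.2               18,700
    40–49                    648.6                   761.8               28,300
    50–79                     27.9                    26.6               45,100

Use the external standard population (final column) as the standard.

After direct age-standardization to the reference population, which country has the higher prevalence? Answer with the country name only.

Standard total = 92,100; weights = 0.2030, 0.3073, 0.4897.
Rosland: 0.2030×38.0 + 0.3073×648.6 + 0.4897×27.9 = 220.6761 per 1,000.
Lumora: 0.2030×40.2 + 0.3073×761.8 + 0.4897×26.6 = 255.2697 per 1,000.

Lumora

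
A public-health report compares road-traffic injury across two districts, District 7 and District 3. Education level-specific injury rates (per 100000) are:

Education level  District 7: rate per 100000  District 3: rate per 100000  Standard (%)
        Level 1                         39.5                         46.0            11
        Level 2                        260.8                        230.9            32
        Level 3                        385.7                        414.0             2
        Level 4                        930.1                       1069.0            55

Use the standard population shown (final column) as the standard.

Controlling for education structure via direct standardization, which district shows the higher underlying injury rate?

Standard weights: 0.11, 0.32, 0.02, 0.55.
District 7: 0.1100×39.5 + 0.3200×260.8 + 0.0200×385.7 + 0.5500×930.1 = 607.0700 per 100000.
District 3: 0.1100×46.0 + 0.3200×230.9 + 0.0200×414.0 + 0.5500×1069.0 = 675.1780 per 100000.

District 3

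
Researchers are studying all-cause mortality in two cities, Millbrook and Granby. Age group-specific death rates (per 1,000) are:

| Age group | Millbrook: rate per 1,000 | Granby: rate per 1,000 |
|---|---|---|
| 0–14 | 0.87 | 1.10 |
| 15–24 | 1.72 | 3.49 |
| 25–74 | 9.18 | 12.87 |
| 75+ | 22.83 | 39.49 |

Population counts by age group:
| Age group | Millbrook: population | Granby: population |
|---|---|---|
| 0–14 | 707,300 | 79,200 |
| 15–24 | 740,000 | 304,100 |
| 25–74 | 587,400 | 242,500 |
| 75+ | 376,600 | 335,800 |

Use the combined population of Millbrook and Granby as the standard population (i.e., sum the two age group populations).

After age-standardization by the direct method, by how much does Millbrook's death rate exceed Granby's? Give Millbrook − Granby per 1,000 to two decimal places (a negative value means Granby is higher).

Combined standard total = 3,372,900; weights = 0.2332, 0.3096, 0.2460, 0.2112.
Millbrook: 0.2332×0.87 + 0.3096×1.72 + 0.2460×9.18 + 0.2112×22.83 = 7.8160 per 1,000.
Granby: 0.2332×1.10 + 0.3096×3.49 + 0.2460×12.87 + 0.2112×39.49 = 12.8443 per 1,000.
Difference = 7.8160 − 12.8443 = -5.0283.

-5.03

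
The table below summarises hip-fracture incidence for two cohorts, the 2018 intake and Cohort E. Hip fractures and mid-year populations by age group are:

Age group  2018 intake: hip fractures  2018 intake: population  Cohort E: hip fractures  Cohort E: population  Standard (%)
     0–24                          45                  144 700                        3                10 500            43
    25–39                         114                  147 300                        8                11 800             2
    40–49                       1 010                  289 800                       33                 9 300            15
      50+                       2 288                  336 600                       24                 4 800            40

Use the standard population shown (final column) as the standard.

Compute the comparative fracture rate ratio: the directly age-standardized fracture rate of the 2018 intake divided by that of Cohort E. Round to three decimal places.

Age-specific rates per 100 000 for the 2018 intake: 31.10, 77.39, 348.52, 679.74.
For Cohort E: 28.57, 67.80, 354.84, 500.00.
Standard weights: 0.43, 0.02, 0.15, 0.40.
The 2018 intake: 0.4300×31.10 + 0.0200×77.39 + 0.1500×348.52 + 0.4000×679.74 = 339.0932 per 100 000.
Cohort E: 0.4300×28.57 + 0.0200×67.80 + 0.1500×354.84 + 0.4000×500.00 = 266.8675 per 100 000.
Ratio = 339.0932 ÷ 266.8675 = 1.27064.

1.271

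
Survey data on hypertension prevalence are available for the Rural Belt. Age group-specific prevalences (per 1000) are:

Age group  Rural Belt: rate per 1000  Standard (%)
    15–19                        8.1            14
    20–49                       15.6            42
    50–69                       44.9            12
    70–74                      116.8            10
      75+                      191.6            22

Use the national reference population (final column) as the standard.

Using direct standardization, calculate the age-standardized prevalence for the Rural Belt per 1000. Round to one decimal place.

66.9

Standard weights: 0.14, 0.42, 0.12, 0.10, 0.22.
Standardized rate: 0.1400×8.1 + 0.4200×15.6 + 0.1200×44.9 + 0.1000×116.8 + 0.2200×191.6 = 66.9060 per 1000.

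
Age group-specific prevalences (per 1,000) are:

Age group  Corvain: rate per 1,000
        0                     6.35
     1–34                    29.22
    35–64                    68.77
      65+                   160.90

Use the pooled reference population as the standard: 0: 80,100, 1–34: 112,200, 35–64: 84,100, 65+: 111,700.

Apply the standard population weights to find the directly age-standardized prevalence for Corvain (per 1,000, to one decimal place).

71.0

Standard total = 388,100; weights = 0.2064, 0.2891, 0.2167, 0.2878.
Standardized rate: 0.2064×6.35 + 0.2891×29.22 + 0.2167×68.77 + 0.2878×160.90 = 70.9694 per 1,000.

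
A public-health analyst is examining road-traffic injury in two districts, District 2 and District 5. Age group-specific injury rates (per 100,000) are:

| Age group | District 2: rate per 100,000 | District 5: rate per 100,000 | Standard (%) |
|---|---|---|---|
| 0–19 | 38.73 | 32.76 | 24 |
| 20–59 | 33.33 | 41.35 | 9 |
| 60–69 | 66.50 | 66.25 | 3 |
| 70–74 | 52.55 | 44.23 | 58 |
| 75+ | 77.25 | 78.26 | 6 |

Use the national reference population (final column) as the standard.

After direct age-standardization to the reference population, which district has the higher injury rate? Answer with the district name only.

Standard weights: 0.24, 0.09, 0.03, 0.58, 0.06.
District 2: 0.2400×38.73 + 0.0900×33.33 + 0.0300×66.50 + 0.5800×52.55 + 0.0600×77.25 = 49.4039 per 100,000.
District 5: 0.2400×32.76 + 0.0900×41.35 + 0.0300×66.25 + 0.5800×44.23 + 0.0600×78.26 = 43.9204 per 100,000.

District 2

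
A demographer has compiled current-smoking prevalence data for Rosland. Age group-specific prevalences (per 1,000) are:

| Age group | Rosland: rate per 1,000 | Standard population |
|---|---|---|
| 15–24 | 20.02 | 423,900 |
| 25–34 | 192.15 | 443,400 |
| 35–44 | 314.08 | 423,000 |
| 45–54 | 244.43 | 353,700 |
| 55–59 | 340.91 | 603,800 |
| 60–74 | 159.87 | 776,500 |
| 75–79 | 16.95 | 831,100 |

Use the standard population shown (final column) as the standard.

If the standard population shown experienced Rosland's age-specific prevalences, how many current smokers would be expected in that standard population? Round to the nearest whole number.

Expected current smokers = Σ (standard pop × age-specific rate ÷ 1,000)
= 423,900×20.02/1,000 + 443,400×192.15/1,000 + 423,000×314.08/1,000 + 353,700×244.43/1,000 + 603,800×340.91/1,000 + 776,500×159.87/1,000 + 831,100×16.95/1,000
= 8486.48 + 85199.31 + 132855.84 + 86454.89 + 205841.46 + 124139.05 + 14087.15 = 657064.18.

657064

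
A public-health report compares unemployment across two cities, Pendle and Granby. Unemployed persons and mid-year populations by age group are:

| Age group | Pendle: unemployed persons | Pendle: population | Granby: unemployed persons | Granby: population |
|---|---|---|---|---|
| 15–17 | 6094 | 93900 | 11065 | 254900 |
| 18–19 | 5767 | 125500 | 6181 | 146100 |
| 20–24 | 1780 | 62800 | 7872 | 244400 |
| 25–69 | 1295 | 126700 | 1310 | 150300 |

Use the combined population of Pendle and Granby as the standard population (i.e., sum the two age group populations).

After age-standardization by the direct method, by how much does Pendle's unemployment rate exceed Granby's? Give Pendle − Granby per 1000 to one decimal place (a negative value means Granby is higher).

6.4

Age-specific rates per 1000 for Pendle: 64.899, 45.952, 28.344, 10.221.
For Granby: 43.409, 42.307, 32.209, 8.716.
Combined standard total = 1204600; weights = 0.2896, 0.2255, 0.2550, 0.2300.
Pendle: 0.2896×64.899 + 0.2255×45.952 + 0.2550×28.344 + 0.2300×10.221 = 38.7314 per 1000.
Granby: 0.2896×43.409 + 0.2255×42.307 + 0.2550×32.209 + 0.2300×8.716 = 32.3266 per 1000.
Difference = 38.7314 − 32.3266 = 6.4047.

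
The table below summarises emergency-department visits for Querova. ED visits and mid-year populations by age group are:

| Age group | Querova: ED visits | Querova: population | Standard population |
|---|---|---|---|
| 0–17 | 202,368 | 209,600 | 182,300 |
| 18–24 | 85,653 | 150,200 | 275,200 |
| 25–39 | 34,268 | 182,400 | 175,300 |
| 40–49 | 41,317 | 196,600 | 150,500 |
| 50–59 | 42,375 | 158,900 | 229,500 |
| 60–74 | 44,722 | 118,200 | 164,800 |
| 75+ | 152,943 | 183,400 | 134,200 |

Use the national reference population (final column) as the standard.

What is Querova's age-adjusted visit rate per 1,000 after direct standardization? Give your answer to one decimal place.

Age-specific rates per 1,000 for Querova: 965.496, 570.260, 187.873, 210.158, 266.677, 378.359, 833.931.
Standard total = 1,311,800; weights = 0.1390, 0.2098, 0.1336, 0.1147, 0.1750, 0.1256, 0.1023.
Standardized rate: 0.1390×965.496 + 0.2098×570.260 + 0.1336×187.873 + 0.1147×210.158 + 0.1750×266.677 + 0.1256×378.359 + 0.1023×833.931 = 482.5261 per 1,000.

482.5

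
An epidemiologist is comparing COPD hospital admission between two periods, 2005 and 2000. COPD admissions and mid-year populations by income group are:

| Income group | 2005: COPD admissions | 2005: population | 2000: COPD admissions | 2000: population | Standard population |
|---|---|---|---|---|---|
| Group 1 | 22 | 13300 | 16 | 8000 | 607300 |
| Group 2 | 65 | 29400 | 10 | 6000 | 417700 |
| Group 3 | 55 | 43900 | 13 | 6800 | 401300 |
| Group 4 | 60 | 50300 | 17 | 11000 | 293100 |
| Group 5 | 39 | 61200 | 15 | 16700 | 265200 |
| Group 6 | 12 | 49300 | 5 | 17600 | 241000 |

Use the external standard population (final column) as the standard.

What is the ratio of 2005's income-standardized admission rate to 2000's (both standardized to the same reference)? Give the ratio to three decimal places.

0.875

Income-specific rates per 10000 for 2005: 16.54, 22.11, 12.53, 11.93, 6.37, 2.43.
For 2000: 20.00, 16.67, 19.12, 15.45, 8.98, 2.84.
Standard total = 2225600; weights = 0.2729, 0.1877, 0.1803, 0.1317, 0.1192, 0.1083.
2005: 0.2729×16.54 + 0.1877×22.11 + 0.1803×12.53 + 0.1317×11.93 + 0.1192×6.37 + 0.1083×2.43 = 13.5159 per 10000.
2000: 0.2729×20.00 + 0.1877×16.67 + 0.1803×19.12 + 0.1317×15.45 + 0.1192×8.98 + 0.1083×2.84 = 15.4457 per 10000.
Ratio = 13.5159 ÷ 15.4457 = 0.87506.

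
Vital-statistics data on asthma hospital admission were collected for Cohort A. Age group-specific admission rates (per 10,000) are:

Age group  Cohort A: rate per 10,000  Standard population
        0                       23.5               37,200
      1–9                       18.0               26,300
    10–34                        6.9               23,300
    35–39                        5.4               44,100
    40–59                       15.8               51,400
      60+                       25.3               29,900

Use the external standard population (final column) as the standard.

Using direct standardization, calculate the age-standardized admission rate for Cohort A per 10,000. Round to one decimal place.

Standard total = 212,200; weights = 0.1753, 0.1239, 0.1098, 0.2078, 0.2422, 0.1409.
Standardized rate: 0.1753×23.5 + 0.1239×18.0 + 0.1098×6.9 + 0.2078×5.4 + 0.2422×15.8 + 0.1409×25.3 = 15.6225 per 10,000.

15.6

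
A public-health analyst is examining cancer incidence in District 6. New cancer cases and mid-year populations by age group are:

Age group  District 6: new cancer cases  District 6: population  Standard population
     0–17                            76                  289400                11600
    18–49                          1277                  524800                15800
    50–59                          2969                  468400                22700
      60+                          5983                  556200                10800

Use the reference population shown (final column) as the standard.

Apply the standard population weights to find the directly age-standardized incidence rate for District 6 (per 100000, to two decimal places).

Age-specific rates per 100000 for District 6: 26.26, 243.33, 633.86, 1075.69.
Standard total = 60900; weights = 0.1905, 0.2594, 0.3727, 0.1773.
Standardized rate: 0.1905×26.26 + 0.2594×243.33 + 0.3727×633.86 + 0.1773×1075.69 = 495.1618 per 100000.

495.16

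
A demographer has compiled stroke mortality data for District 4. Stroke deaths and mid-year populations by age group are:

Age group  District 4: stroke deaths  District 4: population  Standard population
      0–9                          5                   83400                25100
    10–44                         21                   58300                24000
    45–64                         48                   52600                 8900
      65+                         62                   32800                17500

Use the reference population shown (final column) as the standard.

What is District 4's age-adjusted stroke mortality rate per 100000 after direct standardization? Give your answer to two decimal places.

68.01

Age-specific rates per 100000 for District 4: 6.00, 36.02, 91.25, 189.02.
Standard total = 75500; weights = 0.3325, 0.3179, 0.1179, 0.2318.
Standardized rate: 0.3325×6.00 + 0.3179×36.02 + 0.1179×91.25 + 0.2318×189.02 = 68.0141 per 100000.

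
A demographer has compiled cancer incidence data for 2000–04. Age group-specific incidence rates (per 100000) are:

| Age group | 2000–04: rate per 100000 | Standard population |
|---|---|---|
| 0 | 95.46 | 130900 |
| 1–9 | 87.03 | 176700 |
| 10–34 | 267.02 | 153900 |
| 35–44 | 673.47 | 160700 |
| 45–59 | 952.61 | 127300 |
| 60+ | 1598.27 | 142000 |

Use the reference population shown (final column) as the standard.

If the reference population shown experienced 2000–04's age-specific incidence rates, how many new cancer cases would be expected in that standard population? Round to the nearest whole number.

5254

Expected new cancer cases = Σ (standard pop × age-specific rate ÷ 100000)
= 130900×95.46/100000 + 176700×87.03/100000 + 153900×267.02/100000 + 160700×673.47/100000 + 127300×952.61/100000 + 142000×1598.27/100000
= 124.96 + 153.78 + 410.94 + 1082.27 + 1212.67 + 2269.54 = 5254.17.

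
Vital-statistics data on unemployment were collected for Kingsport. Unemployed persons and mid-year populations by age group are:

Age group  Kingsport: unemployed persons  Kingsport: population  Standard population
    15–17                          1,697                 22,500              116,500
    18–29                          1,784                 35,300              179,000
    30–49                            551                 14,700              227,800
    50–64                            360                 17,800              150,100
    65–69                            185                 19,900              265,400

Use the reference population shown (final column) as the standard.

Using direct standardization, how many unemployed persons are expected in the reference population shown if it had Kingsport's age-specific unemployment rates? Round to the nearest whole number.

31875

Age-specific rates per 1,000 for Kingsport: 75.422, 50.538, 37.483, 20.225, 9.296.
Expected unemployed persons = Σ (standard pop × age-specific rate ÷ 1,000)
= 116,500×75.422/1,000 + 179,000×50.538/1,000 + 227,800×37.483/1,000 + 150,100×20.225/1,000 + 265,400×9.296/1,000
= 8786.69 + 9046.35 + 8538.63 + 3035.73 + 2467.29 = 31874.68.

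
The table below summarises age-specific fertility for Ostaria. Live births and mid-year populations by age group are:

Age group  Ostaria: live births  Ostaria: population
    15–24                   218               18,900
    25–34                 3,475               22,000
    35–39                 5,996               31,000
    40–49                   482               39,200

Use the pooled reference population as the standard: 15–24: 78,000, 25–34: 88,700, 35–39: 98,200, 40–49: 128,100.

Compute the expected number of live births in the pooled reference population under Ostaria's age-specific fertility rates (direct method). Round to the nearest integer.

Age-specific rates per 1,000 for Ostaria: 11.534, 157.955, 193.419, 12.296.
Expected live births = Σ (standard pop × age-specific rate ÷ 1,000)
= 78,000×11.534/1,000 + 88,700×157.955/1,000 + 98,200×193.419/1,000 + 128,100×12.296/1,000
= 899.68 + 14010.57 + 18993.78 + 1575.11 = 35479.14.

35479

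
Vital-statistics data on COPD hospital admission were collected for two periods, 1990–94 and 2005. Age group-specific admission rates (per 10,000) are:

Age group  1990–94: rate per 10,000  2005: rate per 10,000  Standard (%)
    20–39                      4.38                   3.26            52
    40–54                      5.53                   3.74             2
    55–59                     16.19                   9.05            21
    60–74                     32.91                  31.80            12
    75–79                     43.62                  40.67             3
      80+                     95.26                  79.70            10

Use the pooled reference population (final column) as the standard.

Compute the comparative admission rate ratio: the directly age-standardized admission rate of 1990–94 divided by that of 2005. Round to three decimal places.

1.234

Standard weights: 0.52, 0.02, 0.21, 0.12, 0.03, 0.10.
1990–94: 0.5200×4.38 + 0.0200×5.53 + 0.2100×16.19 + 0.1200×32.91 + 0.0300×43.62 + 0.1000×95.26 = 20.5719 per 10,000.
2005: 0.5200×3.26 + 0.0200×3.74 + 0.2100×9.05 + 0.1200×31.80 + 0.0300×40.67 + 0.1000×79.70 = 16.6766 per 10,000.
Ratio = 20.5719 ÷ 16.6766 = 1.23358.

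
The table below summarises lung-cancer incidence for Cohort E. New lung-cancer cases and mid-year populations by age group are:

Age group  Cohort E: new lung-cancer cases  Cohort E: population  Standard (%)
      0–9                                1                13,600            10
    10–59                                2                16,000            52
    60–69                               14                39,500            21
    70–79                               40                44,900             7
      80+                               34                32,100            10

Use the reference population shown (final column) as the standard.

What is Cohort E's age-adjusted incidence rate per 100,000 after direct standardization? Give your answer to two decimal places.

31.51

Age-specific rates per 100,000 for Cohort E: 7.35, 12.50, 35.44, 89.09, 105.92.
Standard weights: 0.10, 0.52, 0.21, 0.07, 0.10.
Standardized rate: 0.1000×7.35 + 0.5200×12.50 + 0.2100×35.44 + 0.0700×89.09 + 0.1000×105.92 = 31.5063 per 100,000.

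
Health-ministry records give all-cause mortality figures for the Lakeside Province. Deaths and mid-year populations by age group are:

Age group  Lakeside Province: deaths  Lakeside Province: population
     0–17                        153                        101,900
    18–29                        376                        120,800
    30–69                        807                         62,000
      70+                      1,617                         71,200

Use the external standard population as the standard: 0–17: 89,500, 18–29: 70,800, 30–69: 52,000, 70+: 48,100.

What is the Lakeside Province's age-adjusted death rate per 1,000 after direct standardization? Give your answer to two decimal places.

Age-specific rates per 1,000 for the Lakeside Province: 1.501, 3.113, 13.016, 22.711.
Standard total = 260,400; weights = 0.3437, 0.2719, 0.1997, 0.1847.
Standardized rate: 0.3437×1.501 + 0.2719×3.113 + 0.1997×13.016 + 0.1847×22.711 = 8.1566 per 1,000.

8.16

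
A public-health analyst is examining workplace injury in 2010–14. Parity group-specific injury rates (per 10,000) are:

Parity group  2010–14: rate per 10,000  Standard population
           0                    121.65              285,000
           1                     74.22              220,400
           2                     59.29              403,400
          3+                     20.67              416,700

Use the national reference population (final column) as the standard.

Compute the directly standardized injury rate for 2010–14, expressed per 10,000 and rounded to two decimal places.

Standard total = 1,325,500; weights = 0.2150, 0.1663, 0.3043, 0.3144.
Standardized rate: 0.2150×121.65 + 0.1663×74.22 + 0.3043×59.29 + 0.3144×20.67 = 63.0397 per 10,000.

63.04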